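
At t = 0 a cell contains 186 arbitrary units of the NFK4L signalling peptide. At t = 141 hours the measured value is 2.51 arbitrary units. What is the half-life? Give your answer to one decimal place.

A/A₀ = 2.51/186 ≈ 0.013495.
n = log₂(74.104) ≈ 6.2115 half-lives elapsed in 141 hours.
t½ = 141/6.2115 ≈ 22.7 hours.

22.7 hours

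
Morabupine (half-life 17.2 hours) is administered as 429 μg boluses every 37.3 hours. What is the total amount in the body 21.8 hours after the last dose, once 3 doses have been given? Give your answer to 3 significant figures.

227 μg

The 3 doses were given 96.4, 59.1, 21.8 hours ago.
Total = 429·(1/2)^(96.4/17.2) + 429·(1/2)^(59.1/17.2) + 429·(1/2)^(21.8/17.2)
      = 8.8164 + 39.637 + 178.2 ≈ 226.66 μg.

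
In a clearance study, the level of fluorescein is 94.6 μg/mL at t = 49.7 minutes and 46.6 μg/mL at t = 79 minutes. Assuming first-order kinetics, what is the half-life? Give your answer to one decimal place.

Over Δt = 79 − 49.7 = 29.3 minutes, the level fell by a factor of 94.6/46.6 ≈ 2.03.
n = log₂(2.03) ≈ 1.0215 half-lives, so t½ = 29.3/1.0215 ≈ 28.683 minutes.

28.7 minutes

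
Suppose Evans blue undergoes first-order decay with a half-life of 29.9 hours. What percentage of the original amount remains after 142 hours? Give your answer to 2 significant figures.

n = 142/29.9 ≈ 4.7492 half-lives.
Fraction remaining = (1/2)^4.7492 ≈ 0.037184, i.e. 3.7184%.

3.7%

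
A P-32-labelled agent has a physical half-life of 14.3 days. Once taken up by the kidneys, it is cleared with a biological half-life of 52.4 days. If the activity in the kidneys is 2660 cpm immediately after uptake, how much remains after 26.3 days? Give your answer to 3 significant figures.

525 cpm

1/t_eff = 1/t_phys + 1/t_biol = 1/14.3 + 1/52.4 = 0.089014 per day.
t_eff = 14.3 × 52.4 / (14.3 + 52.4) ≈ 11.234 days.
Remaining = 2660 × (1/2)^(26.3/11.234) = 2660 × (1/2)^2.3411 ≈ 524.99 cpm.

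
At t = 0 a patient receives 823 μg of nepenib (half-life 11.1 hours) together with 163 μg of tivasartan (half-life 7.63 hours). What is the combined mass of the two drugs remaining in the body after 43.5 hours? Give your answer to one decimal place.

nepenib: 823 × (1/2)^(43.5/11.1) = 823 × (1/2)^3.9189 ≈ 54.411 μg.
tivasartan: 163 × (1/2)^(43.5/7.63) = 163 × (1/2)^5.7012 ≈ 3.133 μg.
Total = 54.411 + 3.133 ≈ 57.544 μg.

57.5 μg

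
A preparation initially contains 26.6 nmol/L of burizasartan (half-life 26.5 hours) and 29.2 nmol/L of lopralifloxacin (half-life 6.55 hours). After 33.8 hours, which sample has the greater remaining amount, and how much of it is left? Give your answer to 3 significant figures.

burizasartan: 26.6 × (1/2)^1.2755 ≈ 10.988 nmol/L.
lopralifloxacin: 29.2 × (1/2)^5.1603 ≈ 0.81654 nmol/L.
Burizasartan has more remaining, at ≈ 10.988 nmol/L.

burizasartan, 11.0 nmol/L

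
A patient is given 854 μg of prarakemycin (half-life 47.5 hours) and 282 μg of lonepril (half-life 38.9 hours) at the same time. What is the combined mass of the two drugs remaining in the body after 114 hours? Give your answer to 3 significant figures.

199 μg

prarakemycin: 854 × (1/2)^(114/47.5) = 854 × (1/2)^2.4 ≈ 161.8 μg.
lonepril: 282 × (1/2)^(114/38.9) = 282 × (1/2)^2.9306 ≈ 36.987 μg.
Total = 161.8 + 36.987 ≈ 198.79 μg.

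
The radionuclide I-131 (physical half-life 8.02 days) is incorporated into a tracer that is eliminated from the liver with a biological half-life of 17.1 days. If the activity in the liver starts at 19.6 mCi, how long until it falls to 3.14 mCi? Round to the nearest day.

1/t_eff = 1/t_phys + 1/t_biol = 1/8.02 + 1/17.1 = 0.18317 per day.
t_eff = 8.02 × 17.1 / (8.02 + 17.1) ≈ 5.4595 days.
n = log₂(19.6/3.14) ≈ 2.642; t = 2.642 × 5.4595 ≈ 14.424 days.

14 days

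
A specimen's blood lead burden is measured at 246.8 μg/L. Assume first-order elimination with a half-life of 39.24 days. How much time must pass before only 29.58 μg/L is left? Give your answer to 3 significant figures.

Fraction remaining = 29.58/246.8 ≈ 0.11985.
n = log₂(246.8/29.58) = ln(8.3435)/ln 2 ≈ 3.0606 half-lives.
t = n × t½ = 3.0606 × 39.24 ≈ 120.1 days.

120 days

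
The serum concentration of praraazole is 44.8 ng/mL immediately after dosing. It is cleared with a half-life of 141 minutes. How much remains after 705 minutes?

Elapsed time is 5 half-lives (705/141).
Each half-life halves the amount: 44.8 × (1/2)^5 = 44.8/32 = 1.4 ng/mL.

1.4 ng/mL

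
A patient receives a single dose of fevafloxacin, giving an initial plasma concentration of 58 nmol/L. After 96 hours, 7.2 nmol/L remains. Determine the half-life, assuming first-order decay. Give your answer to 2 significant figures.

A/A₀ = 7.2/58 ≈ 0.12414.
n = log₂(8.0556) ≈ 3.01 half-lives elapsed in 96 hours.
t½ = 96/3.01 ≈ 31.894 hours.

32 hours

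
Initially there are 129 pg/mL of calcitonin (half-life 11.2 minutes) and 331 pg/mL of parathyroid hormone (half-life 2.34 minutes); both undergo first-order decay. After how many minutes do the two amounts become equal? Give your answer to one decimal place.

Set 129·(1/2)^(t/11.2) = 331·(1/2)^(t/2.34).
Taking log₂: log₂(129/331) = t·(1/11.2 − 1/2.34).
log₂(0.38973) = -1.3595; 1/11.2 − 1/2.34 = -0.33806.
t = -1.3595 / -0.33806 ≈ 4.0213 minutes.

4.0 minutes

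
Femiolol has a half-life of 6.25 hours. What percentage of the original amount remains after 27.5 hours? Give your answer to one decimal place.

n = 27.5/6.25 ≈ 4.4 half-lives.
Fraction remaining = (1/2)^4.4 ≈ 0.047366, i.e. 4.7366%.

4.7%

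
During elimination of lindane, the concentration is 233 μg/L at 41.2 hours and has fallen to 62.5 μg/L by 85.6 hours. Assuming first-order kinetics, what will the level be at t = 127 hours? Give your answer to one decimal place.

18.3 μg/L

Over Δt = 85.6 − 41.2 = 44.4 hours, the level fell by a factor of 233/62.5 ≈ 3.728.
n = log₂(3.728) ≈ 1.8984 half-lives, so t½ = 44.4/1.8984 ≈ 23.388 hours.
From t = 85.6 to t = 127: 62.5 × (1/2)^((127−85.6)/23.388) ≈ 18.324 μg/L.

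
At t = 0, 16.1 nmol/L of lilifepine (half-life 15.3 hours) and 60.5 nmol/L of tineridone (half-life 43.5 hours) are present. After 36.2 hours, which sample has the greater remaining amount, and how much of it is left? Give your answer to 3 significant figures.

tineridone, 34.0 nmol/L

lilifepine: 16.1 × (1/2)^2.366 ≈ 3.1231 nmol/L.
tineridone: 60.5 × (1/2)^0.83218 ≈ 33.982 nmol/L.
Tineridone has more remaining, at ≈ 33.982 nmol/L.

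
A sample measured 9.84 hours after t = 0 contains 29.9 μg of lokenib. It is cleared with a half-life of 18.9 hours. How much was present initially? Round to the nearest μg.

Number of half-lives elapsed: n = 9.84/18.9 ≈ 0.52063.
A₀ = A × 2^n = 29.9 × 2^0.52063 = 29.9 × 1.4346 ≈ 42.894 μg.

43 μg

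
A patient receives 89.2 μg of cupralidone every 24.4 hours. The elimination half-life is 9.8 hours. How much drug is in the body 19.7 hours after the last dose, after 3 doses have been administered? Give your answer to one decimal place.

26.8 μg

The 3 doses were given 68.5, 44.1, 19.7 hours ago.
Total = 89.2·(1/2)^(68.5/9.8) + 89.2·(1/2)^(44.1/9.8) + 89.2·(1/2)^(19.7/9.8)
      = 0.70182 + 3.9421 + 22.143 ≈ 26.787 μg.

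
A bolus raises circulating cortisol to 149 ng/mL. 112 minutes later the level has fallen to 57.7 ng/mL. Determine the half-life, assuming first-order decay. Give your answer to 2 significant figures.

82 minutes

A/A₀ = 57.7/149 ≈ 0.38725.
n = log₂(2.5823) ≈ 1.3687 half-lives elapsed in 112 minutes.
t½ = 112/1.3687 ≈ 81.831 minutes.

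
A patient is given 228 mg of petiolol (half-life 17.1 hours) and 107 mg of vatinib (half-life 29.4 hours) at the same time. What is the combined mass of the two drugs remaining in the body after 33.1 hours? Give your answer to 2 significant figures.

petiolol: 228 × (1/2)^(33.1/17.1) = 228 × (1/2)^1.9357 ≈ 59.599 mg.
vatinib: 107 × (1/2)^(33.1/29.4) = 107 × (1/2)^1.1259 ≈ 49.031 mg.
Total = 59.599 + 49.031 ≈ 108.63 mg.

110 mg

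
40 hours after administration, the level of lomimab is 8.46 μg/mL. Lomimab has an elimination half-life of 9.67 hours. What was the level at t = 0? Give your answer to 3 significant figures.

Number of half-lives elapsed: n = 40/9.67 ≈ 4.1365.
A₀ = A × 2^n = 8.46 × 2^4.1365 = 8.46 × 17.588 ≈ 148.79 μg/mL.

149 μg/mL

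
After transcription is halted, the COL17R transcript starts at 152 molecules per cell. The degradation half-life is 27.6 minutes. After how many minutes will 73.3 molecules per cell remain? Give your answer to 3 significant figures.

29.0 minutes

Fraction remaining = 73.3/152 ≈ 0.48224.
n = log₂(152/73.3) = ln(2.0737)/ln 2 ≈ 1.0522 half-lives.
t = n × t½ = 1.0522 × 27.6 ≈ 29.04 minutes.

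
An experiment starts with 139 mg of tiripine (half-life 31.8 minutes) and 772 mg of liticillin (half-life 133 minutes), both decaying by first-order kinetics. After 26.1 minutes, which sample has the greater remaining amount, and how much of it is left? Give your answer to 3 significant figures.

liticillin, 674 mg

tiripine: 139 × (1/2)^0.82075 ≈ 78.694 mg.
liticillin: 772 × (1/2)^0.19624 ≈ 673.82 mg.
Liticillin has more remaining, at ≈ 673.82 mg.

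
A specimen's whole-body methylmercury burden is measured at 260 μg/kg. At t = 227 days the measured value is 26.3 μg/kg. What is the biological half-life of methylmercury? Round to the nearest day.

69 days

A/A₀ = 26.3/260 ≈ 0.10115.
n = log₂(9.8859) ≈ 3.3054 half-lives elapsed in 227 days.
t½ = 227/3.3054 ≈ 68.676 days.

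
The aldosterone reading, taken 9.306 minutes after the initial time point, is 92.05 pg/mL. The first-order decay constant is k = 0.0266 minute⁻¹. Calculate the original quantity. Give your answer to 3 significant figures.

t½ = ln 2 / k = 0.69315 / 0.0266 ≈ 26.058 minutes.
Number of half-lives elapsed: n = 9.306/26.058 ≈ 0.35712.
A₀ = A × 2^n = 92.05 × 2^0.35712 = 92.05 × 1.2809 ≈ 117.9 pg/mL.

118 pg/mL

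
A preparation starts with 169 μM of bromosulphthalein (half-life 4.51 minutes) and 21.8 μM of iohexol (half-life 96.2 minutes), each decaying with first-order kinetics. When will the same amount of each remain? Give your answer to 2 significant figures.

Set 169·(1/2)^(t/4.51) = 21.8·(1/2)^(t/96.2).
Taking log₂: log₂(169/21.8) = t·(1/4.51 − 1/96.2).
log₂(7.7523) = 2.9546; 1/4.51 − 1/96.2 = 0.21133.
t = 2.9546 / 0.21133 ≈ 13.981 minutes.

14 minutes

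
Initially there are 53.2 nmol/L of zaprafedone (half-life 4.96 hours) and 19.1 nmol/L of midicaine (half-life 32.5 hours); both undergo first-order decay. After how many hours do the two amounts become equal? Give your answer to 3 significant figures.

Set 53.2·(1/2)^(t/4.96) = 19.1·(1/2)^(t/32.5).
Taking log₂: log₂(53.2/19.1) = t·(1/4.96 − 1/32.5).
log₂(2.7853) = 1.4779; 1/4.96 − 1/32.5 = 0.17084.
t = 1.4779 / 0.17084 ≈ 8.6503 hours.

8.65 hours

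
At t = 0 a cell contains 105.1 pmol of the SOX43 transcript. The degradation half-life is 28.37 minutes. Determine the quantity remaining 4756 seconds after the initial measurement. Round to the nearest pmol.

15 pmol

Convert the elapsed time: 4756 seconds = 79.2667 minutes.
Number of half-lives: n = 79.2667/28.37 ≈ 2.794.
Remaining = 105.1 × (1/2)^2.794 = 105.1 × 0.14418 ≈ 15.154 pmol.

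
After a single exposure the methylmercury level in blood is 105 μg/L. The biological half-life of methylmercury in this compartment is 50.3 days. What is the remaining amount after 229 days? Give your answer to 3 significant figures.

Number of half-lives: n = 229/50.3 ≈ 4.5527.
Remaining = 105 × (1/2)^4.5527 = 105 × 0.042609 ≈ 4.474 μg/L.

4.47 μg/L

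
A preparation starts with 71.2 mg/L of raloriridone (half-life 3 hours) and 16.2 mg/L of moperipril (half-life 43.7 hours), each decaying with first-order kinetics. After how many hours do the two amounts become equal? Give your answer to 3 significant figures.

Set 71.2·(1/2)^(t/3) = 16.2·(1/2)^(t/43.7).
Taking log₂: log₂(71.2/16.2) = t·(1/3 − 1/43.7).
log₂(4.3951) = 2.1359; 1/3 − 1/43.7 = 0.31045.
t = 2.1359 / 0.31045 ≈ 6.88 hours.

6.88 hours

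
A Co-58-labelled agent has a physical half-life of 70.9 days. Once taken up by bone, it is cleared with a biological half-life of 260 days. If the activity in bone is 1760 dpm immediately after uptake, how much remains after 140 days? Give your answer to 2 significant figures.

1/t_eff = 1/t_phys + 1/t_biol = 1/70.9 + 1/260 = 0.017951 per day.
t_eff = 70.9 × 260 / (70.9 + 260) ≈ 55.709 days.
Remaining = 1760 × (1/2)^(140/55.709) = 1760 × (1/2)^2.5131 ≈ 308.32 dpm.

310 dpm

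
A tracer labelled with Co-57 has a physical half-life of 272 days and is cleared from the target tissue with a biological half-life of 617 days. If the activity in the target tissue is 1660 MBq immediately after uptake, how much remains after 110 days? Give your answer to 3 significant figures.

1110 MBq

1/t_eff = 1/t_phys + 1/t_biol = 1/272 + 1/617 = 0.0052972 per day.
t_eff = 272 × 617 / (272 + 617) ≈ 188.78 days.
Remaining = 1660 × (1/2)^(110/188.78) = 1660 × (1/2)^0.58269 ≈ 1108.4 MBq.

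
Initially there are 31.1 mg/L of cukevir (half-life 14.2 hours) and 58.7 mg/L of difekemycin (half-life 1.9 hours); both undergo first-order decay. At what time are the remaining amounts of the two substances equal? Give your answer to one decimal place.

2.0 hours

Set 31.1·(1/2)^(t/14.2) = 58.7·(1/2)^(t/1.9).
Taking log₂: log₂(31.1/58.7) = t·(1/14.2 − 1/1.9).
log₂(0.52981) = -0.91645; 1/14.2 − 1/1.9 = -0.45589.
t = -0.91645 / -0.45589 ≈ 2.0102 hours.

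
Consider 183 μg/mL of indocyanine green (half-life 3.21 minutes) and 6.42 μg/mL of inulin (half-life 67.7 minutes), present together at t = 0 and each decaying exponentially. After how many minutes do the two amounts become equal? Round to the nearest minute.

16 minutes

Set 183·(1/2)^(t/3.21) = 6.42·(1/2)^(t/67.7).
Taking log₂: log₂(183/6.42) = t·(1/3.21 − 1/67.7).
log₂(28.505) = 4.8331; 1/3.21 − 1/67.7 = 0.29676.
t = 4.8331 / 0.29676 ≈ 16.287 minutes.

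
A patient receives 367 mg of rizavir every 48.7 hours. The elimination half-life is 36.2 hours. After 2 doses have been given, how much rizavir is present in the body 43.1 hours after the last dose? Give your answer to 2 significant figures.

220 mg

The 2 doses were given 91.8, 43.1 hours ago.
Total = 367·(1/2)^(91.8/36.2) + 367·(1/2)^(43.1/36.2)
      = 63.282 + 160.79 ≈ 224.07 mg.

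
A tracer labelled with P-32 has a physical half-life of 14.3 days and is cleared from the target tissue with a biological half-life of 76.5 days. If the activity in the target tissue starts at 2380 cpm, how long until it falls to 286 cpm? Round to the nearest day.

1/t_eff = 1/t_phys + 1/t_biol = 1/14.3 + 1/76.5 = 0.083002 per day.
t_eff = 14.3 × 76.5 / (14.3 + 76.5) ≈ 12.048 days.
n = log₂(2380/286) ≈ 3.0569; t = 3.0569 × 12.048 ≈ 36.829 days.

37 days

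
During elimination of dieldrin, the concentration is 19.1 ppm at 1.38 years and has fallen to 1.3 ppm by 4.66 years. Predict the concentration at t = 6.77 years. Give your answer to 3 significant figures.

0.231 ppm

Over Δt = 4.66 − 1.38 = 3.28 years, the level fell by a factor of 19.1/1.3 ≈ 14.692.
n = log₂(14.692) ≈ 3.877 half-lives, so t½ = 3.28/3.877 ≈ 0.84602 years.
From t = 4.66 to t = 6.77: 1.3 × (1/2)^((6.77−4.66)/0.84602) ≈ 0.23076 ppm.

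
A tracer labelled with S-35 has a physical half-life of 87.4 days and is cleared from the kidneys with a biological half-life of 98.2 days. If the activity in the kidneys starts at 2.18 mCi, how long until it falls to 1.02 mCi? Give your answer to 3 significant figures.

1/t_eff = 1/t_phys + 1/t_biol = 1/87.4 + 1/98.2 = 0.021625 per day.
t_eff = 87.4 × 98.2 / (87.4 + 98.2) ≈ 46.243 days.
n = log₂(2.18/1.02) ≈ 1.0958; t = 1.0958 × 46.243 ≈ 50.671 days.

50.7 days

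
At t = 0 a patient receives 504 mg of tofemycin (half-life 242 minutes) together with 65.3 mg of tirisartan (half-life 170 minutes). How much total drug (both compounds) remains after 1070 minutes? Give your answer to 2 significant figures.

tofemycin: 504 × (1/2)^(1070/242) = 504 × (1/2)^4.4215 ≈ 23.52 mg.
tirisartan: 65.3 × (1/2)^(1070/170) = 65.3 × (1/2)^6.2941 ≈ 0.83214 mg.
Total = 23.52 + 0.83214 ≈ 24.352 mg.

24 mg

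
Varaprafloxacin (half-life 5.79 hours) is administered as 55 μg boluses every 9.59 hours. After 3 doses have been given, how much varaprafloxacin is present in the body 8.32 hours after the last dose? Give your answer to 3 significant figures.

The 3 doses were given 27.5, 17.91, 8.32 hours ago.
Total = 55·(1/2)^(27.5/5.79) + 55·(1/2)^(17.91/5.79) + 55·(1/2)^(8.32/5.79)
      = 2.0446 + 6.4446 + 20.314 ≈ 28.803 μg.

28.8 μg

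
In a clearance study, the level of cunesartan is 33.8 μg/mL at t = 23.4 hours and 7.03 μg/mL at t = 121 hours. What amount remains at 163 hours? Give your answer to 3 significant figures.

Over Δt = 121 − 23.4 = 97.6 hours, the level fell by a factor of 33.8/7.03 ≈ 4.808.
n = log₂(4.808) ≈ 2.2654 half-lives, so t½ = 97.6/2.2654 ≈ 43.082 hours.
From t = 121 to t = 163: 7.03 × (1/2)^((163−121)/43.082) ≈ 3.5767 μg/mL.

3.58 μg/mL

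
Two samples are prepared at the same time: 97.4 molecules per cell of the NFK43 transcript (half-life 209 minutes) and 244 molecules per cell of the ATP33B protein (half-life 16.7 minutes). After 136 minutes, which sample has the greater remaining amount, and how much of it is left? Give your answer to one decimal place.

NFK43 transcript, 62.0 molecules per cell

NFK43 transcript: 97.4 × (1/2)^0.65072 ≈ 62.04 molecules per cell.
ATP33B protein: 244 × (1/2)^8.1437 ≈ 0.86276 molecules per cell.
NFK43 transcript has more remaining, at ≈ 62.04 molecules per cell.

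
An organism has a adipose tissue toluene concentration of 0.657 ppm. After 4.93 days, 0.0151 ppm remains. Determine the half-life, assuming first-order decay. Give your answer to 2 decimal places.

0.91 days

A/A₀ = 0.0151/0.657 ≈ 0.022983.
n = log₂(43.51) ≈ 5.4433 half-lives elapsed in 4.93 days.
t½ = 4.93/5.4433 ≈ 0.90571 days.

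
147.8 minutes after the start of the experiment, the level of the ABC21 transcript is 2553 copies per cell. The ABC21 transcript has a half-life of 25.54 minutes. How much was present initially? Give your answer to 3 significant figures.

Number of half-lives elapsed: n = 147.8/25.54 ≈ 5.787.
A₀ = A × 2^n = 2553 × 2^5.787 = 2553 × 55.215 ≈ 140970 copies per cell.

141000 copies per cell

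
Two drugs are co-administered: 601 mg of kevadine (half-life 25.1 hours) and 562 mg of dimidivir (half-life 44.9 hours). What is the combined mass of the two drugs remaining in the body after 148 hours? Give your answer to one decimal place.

67.3 mg

kevadine: 601 × (1/2)^(148/25.1) = 601 × (1/2)^5.8964 ≈ 10.09 mg.
dimidivir: 562 × (1/2)^(148/44.9) = 562 × (1/2)^3.2962 ≈ 57.211 mg.
Total = 10.09 + 57.211 ≈ 67.3 mg.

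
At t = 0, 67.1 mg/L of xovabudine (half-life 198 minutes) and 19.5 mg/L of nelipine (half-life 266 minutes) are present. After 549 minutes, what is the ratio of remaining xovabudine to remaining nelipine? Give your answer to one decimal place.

xovabudine: 67.1 × (1/2)^(549/198) = 67.1 × (1/2)^2.7727 ≈ 9.8186 mg/L.
nelipine: 19.5 × (1/2)^(549/266) = 19.5 × (1/2)^2.0639 ≈ 4.6638 mg/L.
Ratio ≈ 9.8186 / 4.6638 ≈ 2.1053.

2.1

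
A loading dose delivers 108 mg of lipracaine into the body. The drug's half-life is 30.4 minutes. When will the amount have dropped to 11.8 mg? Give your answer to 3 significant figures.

Fraction remaining = 11.8/108 ≈ 0.10926.
n = log₂(108/11.8) = ln(9.1525)/ln 2 ≈ 3.1942 half-lives.
t = n × t½ = 3.1942 × 30.4 ≈ 97.103 minutes.

97.1 minutes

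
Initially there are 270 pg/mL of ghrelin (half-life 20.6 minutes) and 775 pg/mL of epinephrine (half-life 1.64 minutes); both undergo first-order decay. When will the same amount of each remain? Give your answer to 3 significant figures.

2.71 minutes

Set 270·(1/2)^(t/20.6) = 775·(1/2)^(t/1.64).
Taking log₂: log₂(270/775) = t·(1/20.6 − 1/1.64).
log₂(0.34839) = -1.5212; 1/20.6 − 1/1.64 = -0.56121.
t = -1.5212 / -0.56121 ≈ 2.7106 minutes.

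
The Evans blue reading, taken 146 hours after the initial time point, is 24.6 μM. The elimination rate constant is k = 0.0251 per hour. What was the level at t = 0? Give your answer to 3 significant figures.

t½ = ln 2 / k = 0.69315 / 0.0251 ≈ 27.615 hours.
Number of half-lives elapsed: n = 146/27.615 ≈ 5.2869.
A₀ = A × 2^n = 24.6 × 2^5.2869 = 24.6 × 39.041 ≈ 960.4 μM.

960 μM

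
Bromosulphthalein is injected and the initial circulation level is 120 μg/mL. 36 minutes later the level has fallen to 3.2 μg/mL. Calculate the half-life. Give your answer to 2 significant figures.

A/A₀ = 3.2/120 ≈ 0.026667.
n = log₂(37.5) ≈ 5.2288 half-lives elapsed in 36 minutes.
t½ = 36/5.2288 ≈ 6.8849 minutes.

6.9 minutes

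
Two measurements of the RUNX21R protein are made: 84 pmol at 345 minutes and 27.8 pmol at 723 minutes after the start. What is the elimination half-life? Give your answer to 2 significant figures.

240 minutes

Over Δt = 723 − 345 = 378 minutes, the level fell by a factor of 84/27.8 ≈ 3.0216.
n = log₂(3.0216) ≈ 1.5953 half-lives, so t½ = 378/1.5953 ≈ 236.95 minutes.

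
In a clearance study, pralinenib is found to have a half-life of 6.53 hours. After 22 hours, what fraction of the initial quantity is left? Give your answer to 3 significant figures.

0.0968

n = 22/6.53 ≈ 3.3691 half-lives.
Fraction remaining = (1/2)^3.3691 ≈ 0.096785.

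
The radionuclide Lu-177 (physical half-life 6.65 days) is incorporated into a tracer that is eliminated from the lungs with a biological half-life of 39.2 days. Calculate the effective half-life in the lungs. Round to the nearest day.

6 days

1/t_eff = 1/t_phys + 1/t_biol = 1/6.65 + 1/39.2 = 0.17589 per day.
t_eff = 6.65 × 39.2 / (6.65 + 39.2) ≈ 5.6855 days.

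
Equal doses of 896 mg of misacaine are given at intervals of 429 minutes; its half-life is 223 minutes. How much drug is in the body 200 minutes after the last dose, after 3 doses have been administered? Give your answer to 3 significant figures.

641 mg

The 3 doses were given 1058, 629, 200 minutes ago.
Total = 896·(1/2)^(1058/223) + 896·(1/2)^(629/223) + 896·(1/2)^(200/223)
      = 33.427 + 126.83 + 481.2 ≈ 641.46 mg.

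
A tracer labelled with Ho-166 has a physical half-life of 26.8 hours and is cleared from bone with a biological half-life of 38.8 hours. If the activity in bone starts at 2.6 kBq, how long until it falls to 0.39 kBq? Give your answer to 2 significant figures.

43 hours

1/t_eff = 1/t_phys + 1/t_biol = 1/26.8 + 1/38.8 = 0.063087 per hour.
t_eff = 26.8 × 38.8 / (26.8 + 38.8) ≈ 15.851 hours.
n = log₂(2.6/0.39) ≈ 2.737; t = 2.737 × 15.851 ≈ 43.384 hours.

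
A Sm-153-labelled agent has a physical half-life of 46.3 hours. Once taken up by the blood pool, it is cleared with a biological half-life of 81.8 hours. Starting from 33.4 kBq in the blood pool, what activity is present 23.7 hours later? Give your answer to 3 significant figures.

19.2 kBq

1/t_eff = 1/t_phys + 1/t_biol = 1/46.3 + 1/81.8 = 0.033823 per hour.
t_eff = 46.3 × 81.8 / (46.3 + 81.8) ≈ 29.565 hours.
Remaining = 33.4 × (1/2)^(23.7/29.565) = 33.4 × (1/2)^0.80161 ≈ 19.162 kBq.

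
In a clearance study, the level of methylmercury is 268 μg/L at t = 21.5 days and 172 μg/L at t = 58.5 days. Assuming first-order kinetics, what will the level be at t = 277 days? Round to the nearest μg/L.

Over Δt = 58.5 − 21.5 = 37 days, the level fell by a factor of 268/172 ≈ 1.5581.
n = log₂(1.5581) ≈ 0.63982 half-lives, so t½ = 37/0.63982 ≈ 57.828 days.
From t = 58.5 to t = 277: 172 × (1/2)^((277−58.5)/57.828) ≈ 12.535 μg/L.

13 μg/L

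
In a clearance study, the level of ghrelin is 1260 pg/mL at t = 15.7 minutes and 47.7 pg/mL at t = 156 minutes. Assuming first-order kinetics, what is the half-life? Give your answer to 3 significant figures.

Over Δt = 156 − 15.7 = 140.3 minutes, the level fell by a factor of 1260/47.7 ≈ 26.415.
n = log₂(26.415) ≈ 4.7233 half-lives, so t½ = 140.3/4.7233 ≈ 29.704 minutes.

29.7 minutes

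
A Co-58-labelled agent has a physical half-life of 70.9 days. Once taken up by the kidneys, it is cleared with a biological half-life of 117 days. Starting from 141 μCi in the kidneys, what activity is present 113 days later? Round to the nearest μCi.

24 μCi

1/t_eff = 1/t_phys + 1/t_biol = 1/70.9 + 1/117 = 0.022651 per day.
t_eff = 70.9 × 117 / (70.9 + 117) ≈ 44.147 days.
Remaining = 141 × (1/2)^(113/44.147) = 141 × (1/2)^2.5596 ≈ 23.917 μCi.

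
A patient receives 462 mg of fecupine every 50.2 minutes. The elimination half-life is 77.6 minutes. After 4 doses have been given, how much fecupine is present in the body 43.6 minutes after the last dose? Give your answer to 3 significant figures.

722 mg

The 4 doses were given 194.2, 144, 93.8, 43.6 minutes ago.
Total = 462·(1/2)^(194.2/77.6) + 462·(1/2)^(144/77.6) + 462·(1/2)^(93.8/77.6) + 462·(1/2)^(43.6/77.6)
      = 81.525 + 127.65 + 199.88 + 312.97 ≈ 722.03 mg.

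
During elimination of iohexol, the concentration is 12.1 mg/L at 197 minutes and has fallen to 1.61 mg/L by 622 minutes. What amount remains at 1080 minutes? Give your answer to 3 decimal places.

0.183 mg/L

Over Δt = 622 − 197 = 425 minutes, the level fell by a factor of 12.1/1.61 ≈ 7.5155.
n = log₂(7.5155) ≈ 2.9099 half-lives, so t½ = 425/2.9099 ≈ 146.05 minutes.
From t = 622 to t = 1080: 1.61 × (1/2)^((1080−622)/146.05) ≈ 0.18317 mg/L.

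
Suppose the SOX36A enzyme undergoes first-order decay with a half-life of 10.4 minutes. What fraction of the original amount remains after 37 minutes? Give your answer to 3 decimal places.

n = 37/10.4 ≈ 3.5577 half-lives.
Fraction remaining = (1/2)^3.5577 ≈ 0.084924.

0.085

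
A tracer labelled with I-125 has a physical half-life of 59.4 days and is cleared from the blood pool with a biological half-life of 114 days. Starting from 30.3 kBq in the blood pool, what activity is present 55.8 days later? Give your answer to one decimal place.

11.3 kBq

1/t_eff = 1/t_phys + 1/t_biol = 1/59.4 + 1/114 = 0.025607 per day.
t_eff = 59.4 × 114 / (59.4 + 114) ≈ 39.052 days.
Remaining = 30.3 × (1/2)^(55.8/39.052) = 30.3 × (1/2)^1.4289 ≈ 11.254 kBq.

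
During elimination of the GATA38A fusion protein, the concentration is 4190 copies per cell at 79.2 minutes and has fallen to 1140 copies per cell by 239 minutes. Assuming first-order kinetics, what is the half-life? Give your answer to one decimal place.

85.1 minutes

Over Δt = 239 − 79.2 = 159.8 minutes, the level fell by a factor of 4190/1140 ≈ 3.6754.
n = log₂(3.6754) ≈ 1.8779 half-lives, so t½ = 159.8/1.8779 ≈ 85.094 minutes.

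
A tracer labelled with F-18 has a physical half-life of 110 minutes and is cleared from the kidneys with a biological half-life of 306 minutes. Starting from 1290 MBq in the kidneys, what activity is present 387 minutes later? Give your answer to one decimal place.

46.9 MBq

1/t_eff = 1/t_phys + 1/t_biol = 1/110 + 1/306 = 0.012359 per minute.
t_eff = 110 × 306 / (110 + 306) ≈ 80.913 minutes.
Remaining = 1290 × (1/2)^(387/80.913) = 1290 × (1/2)^4.7829 ≈ 46.859 MBq.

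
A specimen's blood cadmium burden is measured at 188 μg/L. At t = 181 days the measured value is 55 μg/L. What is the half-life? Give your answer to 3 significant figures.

102 days

A/A₀ = 55/188 ≈ 0.29255.
n = log₂(3.4182) ≈ 1.7732 half-lives elapsed in 181 days.
t½ = 181/1.7732 ≈ 102.07 days.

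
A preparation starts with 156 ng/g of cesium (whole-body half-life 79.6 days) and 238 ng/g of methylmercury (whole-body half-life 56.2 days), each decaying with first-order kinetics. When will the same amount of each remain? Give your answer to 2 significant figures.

Set 156·(1/2)^(t/79.6) = 238·(1/2)^(t/56.2).
Taking log₂: log₂(156/238) = t·(1/79.6 − 1/56.2).
log₂(0.65546) = -0.60942; 1/79.6 − 1/56.2 = -0.0052308.
t = -0.60942 / -0.0052308 ≈ 116.51 days.

120 days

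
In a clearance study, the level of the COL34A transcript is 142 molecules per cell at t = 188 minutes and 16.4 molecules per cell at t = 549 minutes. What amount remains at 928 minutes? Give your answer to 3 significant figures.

Over Δt = 549 − 188 = 361 minutes, the level fell by a factor of 142/16.4 ≈ 8.6585.
n = log₂(8.6585) ≈ 3.1141 half-lives, so t½ = 361/3.1141 ≈ 115.92 minutes.
From t = 549 to t = 928: 16.4 × (1/2)^((928−549)/115.92) ≈ 1.7008 molecules per cell.

1.70 molecules per cell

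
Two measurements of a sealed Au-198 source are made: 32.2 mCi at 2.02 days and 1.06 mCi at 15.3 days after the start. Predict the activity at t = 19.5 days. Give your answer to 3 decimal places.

Over Δt = 15.3 − 2.02 = 13.28 days, the level fell by a factor of 32.2/1.06 ≈ 30.377.
n = log₂(30.377) ≈ 4.9249 half-lives, so t½ = 13.28/4.9249 ≈ 2.6965 days.
From t = 15.3 to t = 19.5: 1.06 × (1/2)^((19.5−15.3)/2.6965) ≈ 0.3601 mCi.

0.360 mCi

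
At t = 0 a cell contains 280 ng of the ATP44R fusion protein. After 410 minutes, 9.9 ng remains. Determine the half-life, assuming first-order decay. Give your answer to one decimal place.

A/A₀ = 9.9/280 ≈ 0.035357.
n = log₂(28.283) ≈ 4.8219 half-lives elapsed in 410 minutes.
t½ = 410/4.8219 ≈ 85.03 minutes.

85.0 minutes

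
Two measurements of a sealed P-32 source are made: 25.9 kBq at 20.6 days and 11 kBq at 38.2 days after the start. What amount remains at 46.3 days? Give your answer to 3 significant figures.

7.42 kBq

Over Δt = 38.2 − 20.6 = 17.6 days, the level fell by a factor of 25.9/11 ≈ 2.3545.
n = log₂(2.3545) ≈ 1.2354 half-lives, so t½ = 17.6/1.2354 ≈ 14.246 days.
From t = 38.2 to t = 46.3: 11 × (1/2)^((46.3−38.2)/14.246) ≈ 7.417 kBq.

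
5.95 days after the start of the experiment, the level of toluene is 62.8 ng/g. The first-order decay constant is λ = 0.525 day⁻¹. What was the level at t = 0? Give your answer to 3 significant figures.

t½ = ln 2 / λ = 0.69315 / 0.525 ≈ 1.3203 days.
Number of half-lives elapsed: n = 5.95/1.3203 ≈ 4.5066.
A₀ = A × 2^n = 62.8 × 2^4.5066 = 62.8 × 22.731 ≈ 1427.5 ng/g.

1430 ng/g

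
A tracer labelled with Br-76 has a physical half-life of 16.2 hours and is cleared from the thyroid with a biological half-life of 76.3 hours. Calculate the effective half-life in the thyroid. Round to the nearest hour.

1/t_eff = 1/t_phys + 1/t_biol = 1/16.2 + 1/76.3 = 0.074835 per hour.
t_eff = 16.2 × 76.3 / (16.2 + 76.3) ≈ 13.363 hours.

13 hours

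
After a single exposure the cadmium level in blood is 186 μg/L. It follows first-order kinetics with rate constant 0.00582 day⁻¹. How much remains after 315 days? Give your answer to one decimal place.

t½ = ln 2 / k = 0.69315 / 0.00582 ≈ 119.1 days.
Number of half-lives: n = 315/119.1 ≈ 2.6449.
Remaining = 186 × (1/2)^2.6449 = 186 × 0.15989 ≈ 29.739 μg/L.

29.7 μg/L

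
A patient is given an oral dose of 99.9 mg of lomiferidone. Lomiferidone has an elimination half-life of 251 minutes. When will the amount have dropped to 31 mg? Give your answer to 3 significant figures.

424 minutes

Fraction remaining = 31/99.9 ≈ 0.31031.
n = log₂(99.9/31) = ln(3.2226)/ln 2 ≈ 1.6882 half-lives.
t = n × t½ = 1.6882 × 251 ≈ 423.74 minutes.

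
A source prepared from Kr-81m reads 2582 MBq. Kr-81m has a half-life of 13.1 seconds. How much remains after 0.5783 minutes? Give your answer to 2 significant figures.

410 MBq

Convert the elapsed time: 0.5783 minutes = 34.698 seconds.
Number of half-lives: n = 34.698/13.1 ≈ 2.6487.
Remaining = 2582 × (1/2)^2.6487 = 2582 × 0.15946 ≈ 411.73 MBq.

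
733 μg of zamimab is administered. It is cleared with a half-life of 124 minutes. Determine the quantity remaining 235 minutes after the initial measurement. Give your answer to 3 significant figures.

Number of half-lives: n = 235/124 ≈ 1.8952.
Remaining = 733 × (1/2)^1.8952 = 733 × 0.26884 ≈ 197.06 μg.

197 μg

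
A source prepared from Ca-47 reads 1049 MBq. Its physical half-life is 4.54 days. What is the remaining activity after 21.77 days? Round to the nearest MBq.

Number of half-lives: n = 21.77/4.54 ≈ 4.7952.
Remaining = 1049 × (1/2)^4.7952 = 1049 × 0.036018 ≈ 37.782 MBq.

38 MBq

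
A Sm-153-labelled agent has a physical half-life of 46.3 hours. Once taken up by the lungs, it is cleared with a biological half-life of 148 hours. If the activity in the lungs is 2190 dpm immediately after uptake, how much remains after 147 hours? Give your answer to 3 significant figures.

122 dpm

1/t_eff = 1/t_phys + 1/t_biol = 1/46.3 + 1/148 = 0.028355 per hour.
t_eff = 46.3 × 148 / (46.3 + 148) ≈ 35.267 hours.
Remaining = 2190 × (1/2)^(147/35.267) = 2190 × (1/2)^4.1682 ≈ 121.81 dpm.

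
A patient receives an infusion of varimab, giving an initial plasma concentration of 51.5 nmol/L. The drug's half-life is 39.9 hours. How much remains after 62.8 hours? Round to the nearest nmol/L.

Number of half-lives: n = 62.8/39.9 ≈ 1.5739.
Remaining = 51.5 × (1/2)^1.5739 = 51.5 × 0.33589 ≈ 17.298 nmol/L.

17 nmol/L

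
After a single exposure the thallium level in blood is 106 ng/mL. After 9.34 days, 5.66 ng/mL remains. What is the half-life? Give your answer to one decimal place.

A/A₀ = 5.66/106 ≈ 0.053396.
n = log₂(18.728) ≈ 4.2271 half-lives elapsed in 9.34 days.
t½ = 9.34/4.2271 ≈ 2.2095 days.

2.2 days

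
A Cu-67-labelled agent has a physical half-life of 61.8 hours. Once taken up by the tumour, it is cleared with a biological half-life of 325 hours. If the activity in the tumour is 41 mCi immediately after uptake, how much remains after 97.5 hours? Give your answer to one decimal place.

1/t_eff = 1/t_phys + 1/t_biol = 1/61.8 + 1/325 = 0.019258 per hour.
t_eff = 61.8 × 325 / (61.8 + 325) ≈ 51.926 hours.
Remaining = 41 × (1/2)^(97.5/51.926) = 41 × (1/2)^1.8777 ≈ 11.157 mCi.

11.2 mCi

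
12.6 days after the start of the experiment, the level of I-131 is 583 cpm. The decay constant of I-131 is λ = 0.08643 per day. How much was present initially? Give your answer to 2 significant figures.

t½ = ln 2 / λ = 0.69315 / 0.08643 ≈ 8.0198 days.
Number of half-lives elapsed: n = 12.6/8.0198 ≈ 1.5711.
A₀ = A × 2^n = 583 × 2^1.5711 = 583 × 2.9714 ≈ 1732.3 cpm.

1700 cpm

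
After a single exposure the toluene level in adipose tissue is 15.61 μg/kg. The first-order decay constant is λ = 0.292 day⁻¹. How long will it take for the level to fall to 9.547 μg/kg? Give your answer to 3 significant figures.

t½ = ln 2 / λ = 0.69315 / 0.292 ≈ 2.3738 days.
Fraction remaining = 9.547/15.61 ≈ 0.6116.
n = log₂(15.61/9.547) = ln(1.6351)/ln 2 ≈ 0.70935 half-lives.
t = n × t½ = 0.70935 × 2.3738 ≈ 1.6839 days.

1.68 days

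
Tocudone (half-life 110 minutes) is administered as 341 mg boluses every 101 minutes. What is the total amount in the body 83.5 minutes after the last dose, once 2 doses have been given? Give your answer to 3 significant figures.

The 2 doses were given 184.5, 83.5 minutes ago.
Total = 341·(1/2)^(184.5/110) + 341·(1/2)^(83.5/110)
      = 106.62 + 201.49 ≈ 308.11 mg.

308 mg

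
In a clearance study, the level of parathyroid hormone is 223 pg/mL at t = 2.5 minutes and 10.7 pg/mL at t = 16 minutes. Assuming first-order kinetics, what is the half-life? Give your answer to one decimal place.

Over Δt = 16 − 2.5 = 13.5 minutes, the level fell by a factor of 223/10.7 ≈ 20.841.
n = log₂(20.841) ≈ 4.3814 half-lives, so t½ = 13.5/4.3814 ≈ 3.0812 minutes.

3.1 minutes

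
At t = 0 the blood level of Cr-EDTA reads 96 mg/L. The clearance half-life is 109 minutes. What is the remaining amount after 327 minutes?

Elapsed time is 3 half-lives (327/109).
Each half-life halves the amount: 96 × (1/2)^3 = 96/8 = 12 mg/L.

12 mg/L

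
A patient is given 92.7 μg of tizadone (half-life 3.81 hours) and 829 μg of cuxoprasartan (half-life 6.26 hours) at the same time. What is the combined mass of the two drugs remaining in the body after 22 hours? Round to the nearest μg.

74 μg

tizadone: 92.7 × (1/2)^(22/3.81) = 92.7 × (1/2)^5.7743 ≈ 1.6937 μg.
cuxoprasartan: 829 × (1/2)^(22/6.26) = 829 × (1/2)^3.5144 ≈ 72.547 μg.
Total = 1.6937 + 72.547 ≈ 74.241 μg.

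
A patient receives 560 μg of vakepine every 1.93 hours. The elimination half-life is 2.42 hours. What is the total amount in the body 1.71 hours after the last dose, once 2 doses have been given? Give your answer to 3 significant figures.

The 2 doses were given 3.64, 1.71 hours ago.
Total = 560·(1/2)^(3.64/2.42) + 560·(1/2)^(1.71/2.42)
      = 197.42 + 343.14 ≈ 540.57 μg.

541 μg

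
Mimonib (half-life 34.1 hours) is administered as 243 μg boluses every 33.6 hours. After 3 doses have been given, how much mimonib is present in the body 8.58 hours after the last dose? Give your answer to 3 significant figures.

The 3 doses were given 75.78, 42.18, 8.58 hours ago.
Total = 243·(1/2)^(75.78/34.1) + 243·(1/2)^(42.18/34.1) + 243·(1/2)^(8.58/34.1)
      = 52.075 + 103.1 + 204.11 ≈ 359.28 μg.

359 μg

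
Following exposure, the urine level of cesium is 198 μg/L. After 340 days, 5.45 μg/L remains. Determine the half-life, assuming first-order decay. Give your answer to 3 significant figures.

65.6 days

A/A₀ = 5.45/198 ≈ 0.027525.
n = log₂(36.33) ≈ 5.1831 half-lives elapsed in 340 days.
t½ = 340/5.1831 ≈ 65.598 days.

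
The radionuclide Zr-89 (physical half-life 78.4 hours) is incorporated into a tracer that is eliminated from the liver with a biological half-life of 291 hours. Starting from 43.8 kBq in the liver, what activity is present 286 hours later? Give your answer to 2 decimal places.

1.77 kBq

1/t_eff = 1/t_phys + 1/t_biol = 1/78.4 + 1/291 = 0.016192 per hour.
t_eff = 78.4 × 291 / (78.4 + 291) ≈ 61.761 hours.
Remaining = 43.8 × (1/2)^(286/61.761) = 43.8 × (1/2)^4.6308 ≈ 1.768 kBq.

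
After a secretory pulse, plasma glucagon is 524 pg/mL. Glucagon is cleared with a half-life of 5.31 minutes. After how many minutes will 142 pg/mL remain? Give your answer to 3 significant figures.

10.0 minutes

Fraction remaining = 142/524 ≈ 0.27099.
n = log₂(524/142) = ln(3.6901)/ln 2 ≈ 1.8837 half-lives.
t = n × t½ = 1.8837 × 5.31 ≈ 10.002 minutes.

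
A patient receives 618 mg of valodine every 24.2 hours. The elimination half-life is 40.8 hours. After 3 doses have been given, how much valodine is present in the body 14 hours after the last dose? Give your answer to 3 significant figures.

The 3 doses were given 62.4, 38.2, 14 hours ago.
Total = 618·(1/2)^(62.4/40.8) + 618·(1/2)^(38.2/40.8) + 618·(1/2)^(14/40.8)
      = 214.09 + 322.95 + 487.18 ≈ 1024.2 mg.

1020 mg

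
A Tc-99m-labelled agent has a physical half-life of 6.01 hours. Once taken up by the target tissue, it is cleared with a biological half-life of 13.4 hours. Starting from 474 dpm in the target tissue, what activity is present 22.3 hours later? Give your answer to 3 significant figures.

11.4 dpm

1/t_eff = 1/t_phys + 1/t_biol = 1/6.01 + 1/13.4 = 0.24102 per hour.
t_eff = 6.01 × 13.4 / (6.01 + 13.4) ≈ 4.1491 hours.
Remaining = 474 × (1/2)^(22.3/4.1491) = 474 × (1/2)^5.3747 ≈ 11.425 dpm.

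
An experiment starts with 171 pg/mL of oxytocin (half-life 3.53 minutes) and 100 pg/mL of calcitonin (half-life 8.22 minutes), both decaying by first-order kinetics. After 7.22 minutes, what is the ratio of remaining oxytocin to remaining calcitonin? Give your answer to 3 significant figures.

0.762

oxytocin: 171 × (1/2)^(7.22/3.53) = 171 × (1/2)^2.0453 ≈ 41.428 pg/mL.
calcitonin: 100 × (1/2)^(7.22/8.22) = 100 × (1/2)^0.87835 ≈ 54.399 pg/mL.
Ratio ≈ 41.428 / 54.399 ≈ 0.76155.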